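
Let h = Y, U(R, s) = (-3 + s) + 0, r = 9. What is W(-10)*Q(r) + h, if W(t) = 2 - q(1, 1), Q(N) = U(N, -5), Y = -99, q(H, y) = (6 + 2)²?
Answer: 397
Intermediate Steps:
q(H, y) = 64 (q(H, y) = 8² = 64)
U(R, s) = -3 + s
Q(N) = -8 (Q(N) = -3 - 5 = -8)
W(t) = -62 (W(t) = 2 - 1*64 = 2 - 64 = -62)
h = -99
W(-10)*Q(r) + h = -62*(-8) - 99 = 496 - 99 = 397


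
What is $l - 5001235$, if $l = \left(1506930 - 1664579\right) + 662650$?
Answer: $-4496234$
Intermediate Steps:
$l = 505001$ ($l = -157649 + 662650 = 505001$)
$l - 5001235 = 505001 - 5001235 = -4496234$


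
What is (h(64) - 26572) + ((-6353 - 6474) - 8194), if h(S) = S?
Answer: -47529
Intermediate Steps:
(h(64) - 26572) + ((-6353 - 6474) - 8194) = (64 - 26572) + ((-6353 - 6474) - 8194) = -26508 + (-12827 - 8194) = -26508 - 21021 = -47529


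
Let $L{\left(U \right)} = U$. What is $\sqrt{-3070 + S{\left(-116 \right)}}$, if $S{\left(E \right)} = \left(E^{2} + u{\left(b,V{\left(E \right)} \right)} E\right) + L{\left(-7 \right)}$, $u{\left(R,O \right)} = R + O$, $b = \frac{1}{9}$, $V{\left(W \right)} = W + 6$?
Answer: $\frac{\sqrt{208135}}{3} \approx 152.07$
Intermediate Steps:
$V{\left(W \right)} = 6 + W$
$b = \frac{1}{9} \approx 0.11111$
$u{\left(R,O \right)} = O + R$
$S{\left(E \right)} = -7 + E^{2} + E \left(\frac{55}{9} + E\right)$ ($S{\left(E \right)} = \left(E^{2} + \left(\left(6 + E\right) + \frac{1}{9}\right) E\right) - 7 = \left(E^{2} + \left(\frac{55}{9} + E\right) E\right) - 7 = \left(E^{2} + E \left(\frac{55}{9} + E\right)\right) - 7 = -7 + E^{2} + E \left(\frac{55}{9} + E\right)$)
$\sqrt{-3070 + S{\left(-116 \right)}} = \sqrt{-3070 + \left(-7 + 2 \left(-116\right)^{2} + \frac{55}{9} \left(-116\right)\right)} = \sqrt{-3070 - - \frac{235765}{9}} = \sqrt{-3070 + \frac{235765}{9}} = \sqrt{\frac{208135}{9}} = \frac{\sqrt{208135}}{3}$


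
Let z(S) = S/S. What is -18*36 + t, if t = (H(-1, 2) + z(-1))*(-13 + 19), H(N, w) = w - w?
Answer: -642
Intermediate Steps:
z(S) = 1
H(N, w) = 0
t = 6 (t = (0 + 1)*(-13 + 19) = 1*6 = 6)
-18*36 + t = -18*36 + 6 = -648 + 6 = -642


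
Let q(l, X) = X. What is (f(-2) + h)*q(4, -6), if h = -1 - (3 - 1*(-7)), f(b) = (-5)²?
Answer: -84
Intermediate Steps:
f(b) = 25
h = -11 (h = -1 - (3 + 7) = -1 - 1*10 = -1 - 10 = -11)
(f(-2) + h)*q(4, -6) = (25 - 11)*(-6) = 14*(-6) = -84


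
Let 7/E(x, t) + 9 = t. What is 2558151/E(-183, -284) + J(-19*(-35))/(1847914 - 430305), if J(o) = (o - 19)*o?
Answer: -55923797690203/522277 ≈ -1.0708e+8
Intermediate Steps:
E(x, t) = 7/(-9 + t)
J(o) = o*(-19 + o) (J(o) = (-19 + o)*o = o*(-19 + o))
2558151/E(-183, -284) + J(-19*(-35))/(1847914 - 430305) = 2558151/((7/(-9 - 284))) + ((-19*(-35))*(-19 - 19*(-35)))/(1847914 - 430305) = 2558151/((7/(-293))) + (665*(-19 + 665))/1417609 = 2558151/((7*(-1/293))) + (665*646)*(1/1417609) = 2558151/(-7/293) + 429590*(1/1417609) = 2558151*(-293/7) + 22610/74611 = -749538243/7 + 22610/74611 = -55923797690203/522277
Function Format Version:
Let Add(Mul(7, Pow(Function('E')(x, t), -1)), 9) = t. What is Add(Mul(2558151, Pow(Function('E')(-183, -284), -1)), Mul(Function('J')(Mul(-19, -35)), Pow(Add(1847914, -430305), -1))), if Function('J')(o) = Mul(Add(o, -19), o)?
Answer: Rational(-55923797690203, 522277) ≈ -1.0708e+8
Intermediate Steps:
Function('E')(x, t) = Mul(7, Pow(Add(-9, t), -1))
Function('J')(o) = Mul(o, Add(-19, o)) (Function('J')(o) = Mul(Add(-19, o), o) = Mul(o, Add(-19, o)))
Add(Mul(2558151, Pow(Function('E')(-183, -284), -1)), Mul(Function('J')(Mul(-19, -35)), Pow(Add(1847914, -430305), -1))) = Add(Mul(2558151, Pow(Mul(7, Pow(Add(-9, -284), -1)), -1)), Mul(Mul(Mul(-19, -35), Add(-19, Mul(-19, -35))), Pow(Add(1847914, -430305), -1))) = Add(Mul(2558151, Pow(Mul(7, Pow(-293, -1)), -1)), Mul(Mul(665, Add(-19, 665)), Pow(1417609, -1))) = Add(Mul(2558151, Pow(Mul(7, Rational(-1, 293)), -1)), Mul(Mul(665, 646), Rational(1, 1417609))) = Add(Mul(2558151, Pow(Rational(-7, 293), -1)), Mul(429590, Rational(1, 1417609))) = Add(Mul(2558151, Rational(-293, 7)), Rational(22610, 74611)) = Add(Rational(-749538243, 7), Rational(22610, 74611)) = Rational(-55923797690203, 522277)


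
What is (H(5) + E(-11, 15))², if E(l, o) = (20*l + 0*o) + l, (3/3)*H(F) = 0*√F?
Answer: 53361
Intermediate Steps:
H(F) = 0 (H(F) = 0*√F = 0)
E(l, o) = 21*l (E(l, o) = (20*l + 0) + l = 20*l + l = 21*l)
(H(5) + E(-11, 15))² = (0 + 21*(-11))² = (0 - 231)² = (-231)² = 53361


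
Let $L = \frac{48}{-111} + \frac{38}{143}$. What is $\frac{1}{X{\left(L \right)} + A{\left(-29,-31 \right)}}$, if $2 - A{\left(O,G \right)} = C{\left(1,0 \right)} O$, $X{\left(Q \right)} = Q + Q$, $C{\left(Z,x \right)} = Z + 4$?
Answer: $\frac{5291}{776013} \approx 0.0068182$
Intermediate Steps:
$C{\left(Z,x \right)} = 4 + Z$
$L = - \frac{882}{5291}$ ($L = 48 \left(- \frac{1}{111}\right) + 38 \cdot \frac{1}{143} = - \frac{16}{37} + \frac{38}{143} = - \frac{882}{5291} \approx -0.1667$)
$X{\left(Q \right)} = 2 Q$
$A{\left(O,G \right)} = 2 - 5 O$ ($A{\left(O,G \right)} = 2 - \left(4 + 1\right) O = 2 - 5 O$)
$\frac{1}{X{\left(L \right)} + A{\left(-29,-31 \right)}} = \frac{1}{2 \left(- \frac{882}{5291}\right) + \left(2 - -145\right)} = \frac{1}{- \frac{1764}{5291} + \left(2 + 145\right)} = \frac{1}{- \frac{1764}{5291} + 147} = \frac{1}{\frac{776013}{5291}} = \frac{5291}{776013}$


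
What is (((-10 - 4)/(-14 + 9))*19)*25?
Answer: 1330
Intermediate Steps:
(((-10 - 4)/(-14 + 9))*19)*25 = (-14/(-5)*19)*25 = (-14*(-⅕)*19)*25 = ((14/5)*19)*25 = (266/5)*25 = 1330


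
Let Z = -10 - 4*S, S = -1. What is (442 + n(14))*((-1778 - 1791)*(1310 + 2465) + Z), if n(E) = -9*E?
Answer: -4257461996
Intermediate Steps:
Z = -6 (Z = -10 - 4*(-1) = -10 + 4 = -6)
(442 + n(14))*((-1778 - 1791)*(1310 + 2465) + Z) = (442 - 9*14)*((-1778 - 1791)*(1310 + 2465) - 6) = (442 - 126)*(-3569*3775 - 6) = 316*(-13472975 - 6) = 316*(-13472981) = -4257461996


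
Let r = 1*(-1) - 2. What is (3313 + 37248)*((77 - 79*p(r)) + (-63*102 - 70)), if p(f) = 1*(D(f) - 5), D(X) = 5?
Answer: -260361059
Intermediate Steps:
r = -3 (r = -1 - 2 = -3)
p(f) = 0 (p(f) = 1*(5 - 5) = 1*0 = 0)
(3313 + 37248)*((77 - 79*p(r)) + (-63*102 - 70)) = (3313 + 37248)*((77 - 79*0) + (-63*102 - 70)) = 40561*((77 + 0) + (-6426 - 70)) = 40561*(77 - 6496) = 40561*(-6419) = -260361059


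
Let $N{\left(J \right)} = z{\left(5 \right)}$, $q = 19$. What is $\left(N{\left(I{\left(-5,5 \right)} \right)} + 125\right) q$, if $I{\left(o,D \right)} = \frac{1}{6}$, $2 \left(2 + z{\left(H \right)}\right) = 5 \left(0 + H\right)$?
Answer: $\frac{5149}{2} \approx 2574.5$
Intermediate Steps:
$z{\left(H \right)} = -2 + \frac{5 H}{2}$ ($z{\left(H \right)} = -2 + \frac{5 \left(0 + H\right)}{2} = -2 + \frac{5 H}{2}$)
$I{\left(o,D \right)} = \frac{1}{6}$
$N{\left(J \right)} = \frac{21}{2}$ ($N{\left(J \right)} = -2 + \frac{5}{2} \cdot 5 = -2 + \frac{25}{2} = \frac{21}{2}$)
$\left(N{\left(I{\left(-5,5 \right)} \right)} + 125\right) q = \left(\frac{21}{2} + 125\right) 19 = \frac{271}{2} \cdot 19 = \frac{5149}{2}$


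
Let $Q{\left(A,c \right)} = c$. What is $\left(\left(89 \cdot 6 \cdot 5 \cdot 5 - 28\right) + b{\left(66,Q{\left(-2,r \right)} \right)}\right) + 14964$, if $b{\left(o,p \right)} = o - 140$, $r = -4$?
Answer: $28212$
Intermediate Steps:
$b{\left(o,p \right)} = -140 + o$
$\left(\left(89 \cdot 6 \cdot 5 \cdot 5 - 28\right) + b{\left(66,Q{\left(-2,r \right)} \right)}\right) + 14964 = \left(\left(89 \cdot 6 \cdot 5 \cdot 5 - 28\right) + \left(-140 + 66\right)\right) + 14964 = \left(\left(89 \cdot 30 \cdot 5 - 28\right) - 74\right) + 14964 = \left(\left(89 \cdot 150 - 28\right) - 74\right) + 14964 = \left(\left(13350 - 28\right) - 74\right) + 14964 = \left(13322 - 74\right) + 14964 = 13248 + 14964 = 28212$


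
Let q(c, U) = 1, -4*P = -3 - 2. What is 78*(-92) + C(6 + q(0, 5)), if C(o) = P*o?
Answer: -28669/4 ≈ -7167.3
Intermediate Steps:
P = 5/4 (P = -(-3 - 2)/4 = -1/4*(-5) = 5/4 ≈ 1.2500)
C(o) = 5*o/4
78*(-92) + C(6 + q(0, 5)) = 78*(-92) + 5*(6 + 1)/4 = -7176 + (5/4)*7 = -7176 + 35/4 = -28669/4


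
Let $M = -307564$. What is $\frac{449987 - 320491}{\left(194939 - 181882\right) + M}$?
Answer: $- \frac{129496}{294507} \approx -0.4397$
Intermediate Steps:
$\frac{449987 - 320491}{\left(194939 - 181882\right) + M} = \frac{449987 - 320491}{\left(194939 - 181882\right) - 307564} = \frac{129496}{13057 - 307564} = \frac{129496}{-294507} = 129496 \left(- \frac{1}{294507}\right) = - \frac{129496}{294507}$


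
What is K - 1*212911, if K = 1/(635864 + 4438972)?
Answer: -1080488407595/5074836 ≈ -2.1291e+5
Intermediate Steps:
K = 1/5074836 ≈ 1.9705e-7
K - 1*212911 = 1/5074836 - 1*212911 = 1/5074836 - 212911 = -1080488407595/5074836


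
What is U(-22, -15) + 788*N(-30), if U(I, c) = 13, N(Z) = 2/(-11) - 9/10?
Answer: -46171/55 ≈ -839.47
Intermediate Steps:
N(Z) = -119/110 (N(Z) = 2*(-1/11) - 9*⅒ = -2/11 - 9/10 = -119/110)
U(-22, -15) + 788*N(-30) = 13 + 788*(-119/110) = 13 - 46886/55 = -46171/55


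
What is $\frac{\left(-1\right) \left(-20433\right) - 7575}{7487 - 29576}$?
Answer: $- \frac{4286}{7363} \approx -0.5821$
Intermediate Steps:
$\frac{\left(-1\right) \left(-20433\right) - 7575}{7487 - 29576} = \frac{20433 - 7575}{-22089} = 12858 \left(- \frac{1}{22089}\right) = - \frac{4286}{7363}$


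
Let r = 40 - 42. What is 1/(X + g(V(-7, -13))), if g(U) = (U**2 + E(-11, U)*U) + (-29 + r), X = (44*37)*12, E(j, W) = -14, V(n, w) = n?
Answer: 1/19652 ≈ 5.0885e-5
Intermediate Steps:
r = -2
X = 19536 (X = 1628*12 = 19536)
g(U) = -31 + U**2 - 14*U (g(U) = (U**2 - 14*U) + (-29 - 2) = (U**2 - 14*U) - 31 = -31 + U**2 - 14*U)
1/(X + g(V(-7, -13))) = 1/(19536 + (-31 + (-7)**2 - 14*(-7))) = 1/(19536 + (-31 + 49 + 98)) = 1/(19536 + 116) = 1/19652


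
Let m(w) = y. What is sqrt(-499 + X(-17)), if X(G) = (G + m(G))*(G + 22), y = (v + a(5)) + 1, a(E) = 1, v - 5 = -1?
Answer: I*sqrt(554) ≈ 23.537*I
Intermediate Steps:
v = 4 (v = 5 - 1 = 4)
y = 6 (y = (4 + 1) + 1 = 5 + 1 = 6)
m(w) = 6
X(G) = (6 + G)*(22 + G) (X(G) = (G + 6)*(G + 22) = (6 + G)*(22 + G))
sqrt(-499 + X(-17)) = sqrt(-499 + (132 + (-17)**2 + 28*(-17))) = sqrt(-499 + (132 + 289 - 476)) = sqrt(-499 - 55) = sqrt(-554) = I*sqrt(554)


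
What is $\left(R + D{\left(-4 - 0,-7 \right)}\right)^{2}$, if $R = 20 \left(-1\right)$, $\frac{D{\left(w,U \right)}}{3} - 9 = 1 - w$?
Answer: $484$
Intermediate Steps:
$D{\left(w,U \right)} = 30 - 3 w$ ($D{\left(w,U \right)} = 27 + 3 \left(1 - w\right) = 27 - \left(-3 + 3 w\right) = 30 - 3 w$)
$R = -20$
$\left(R + D{\left(-4 - 0,-7 \right)}\right)^{2} = \left(-20 + \left(30 - 3 \left(-4 - 0\right)\right)\right)^{2} = \left(-20 + \left(30 - 3 \left(-4 + 0\right)\right)\right)^{2} = \left(-20 + \left(30 - -12\right)\right)^{2} = \left(-20 + \left(30 + 12\right)\right)^{2} = \left(-20 + 42\right)^{2} = 22^{2} = 484$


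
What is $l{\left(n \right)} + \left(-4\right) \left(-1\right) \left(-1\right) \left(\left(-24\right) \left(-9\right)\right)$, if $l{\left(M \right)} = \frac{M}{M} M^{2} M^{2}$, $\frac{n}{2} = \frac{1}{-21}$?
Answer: $- \frac{168031568}{194481} \approx -864.0$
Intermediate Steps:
$n = - \frac{2}{21}$ ($n = \frac{2}{-21} = 2 \left(- \frac{1}{21}\right) = - \frac{2}{21} \approx -0.095238$)
$l{\left(M \right)} = M^{4}$ ($l{\left(M \right)} = 1 M^{2} M^{2} = M^{2} M^{2} = M^{4}$)
$l{\left(n \right)} + \left(-4\right) \left(-1\right) \left(-1\right) \left(\left(-24\right) \left(-9\right)\right) = \left(- \frac{2}{21}\right)^{4} + \left(-4\right) \left(-1\right) \left(-1\right) \left(\left(-24\right) \left(-9\right)\right) = \frac{16}{194481} + 4 \left(-1\right) 216 = \frac{16}{194481} - 864 = - \frac{168031568}{194481}$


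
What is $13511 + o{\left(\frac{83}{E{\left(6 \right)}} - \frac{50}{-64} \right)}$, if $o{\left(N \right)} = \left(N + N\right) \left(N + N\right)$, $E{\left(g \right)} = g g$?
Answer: $\frac{280954417}{20736} \approx 13549.0$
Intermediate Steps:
$E{\left(g \right)} = g^{2}$
$o{\left(N \right)} = 4 N^{2}$ ($o{\left(N \right)} = 2 N 2 N = 4 N^{2}$)
$13511 + o{\left(\frac{83}{E{\left(6 \right)}} - \frac{50}{-64} \right)} = 13511 + 4 \left(\frac{83}{6^{2}} - \frac{50}{-64}\right)^{2} = 13511 + 4 \left(\frac{83}{36} - - \frac{25}{32}\right)^{2} = 13511 + 4 \left(83 \cdot \frac{1}{36} + \frac{25}{32}\right)^{2} = 13511 + 4 \left(\frac{83}{36} + \frac{25}{32}\right)^{2} = 13511 + 4 \left(\frac{889}{288}\right)^{2} = 13511 + 4 \cdot \frac{790321}{82944} = 13511 + \frac{790321}{20736} = \frac{280954417}{20736}$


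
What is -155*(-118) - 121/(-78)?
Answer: 1426741/78 ≈ 18292.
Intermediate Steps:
-155*(-118) - 121/(-78) = 18290 - 121*(-1/78) = 18290 + 121/78 = 1426741/78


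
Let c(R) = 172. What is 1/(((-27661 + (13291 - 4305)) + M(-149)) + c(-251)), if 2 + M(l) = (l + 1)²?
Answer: 1/3399 ≈ 0.00029420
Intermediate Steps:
M(l) = -2 + (1 + l)² (M(l) = -2 + (l + 1)² = -2 + (1 + l)²)
1/(((-27661 + (13291 - 4305)) + M(-149)) + c(-251)) = 1/(((-27661 + (13291 - 4305)) + (-2 + (1 - 149)²)) + 172) = 1/(((-27661 + 8986) + (-2 + (-148)²)) + 172) = 1/((-18675 + (-2 + 21904)) + 172) = 1/((-18675 + 21902) + 172) = 1/(3227 + 172) = 1/3399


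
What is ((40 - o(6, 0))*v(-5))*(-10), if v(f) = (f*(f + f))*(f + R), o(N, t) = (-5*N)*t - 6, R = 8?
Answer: -69000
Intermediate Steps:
o(N, t) = -6 - 5*N*t (o(N, t) = -5*N*t - 6 = -6 - 5*N*t)
v(f) = 2*f²*(8 + f) (v(f) = (f*(f + f))*(f + 8) = (f*(2*f))*(8 + f) = (2*f²)*(8 + f) = 2*f²*(8 + f))
((40 - o(6, 0))*v(-5))*(-10) = ((40 - (-6 - 5*6*0))*(2*(-5)²*(8 - 5)))*(-10) = ((40 - (-6 + 0))*(2*25*3))*(-10) = ((40 - 1*(-6))*150)*(-10) = ((40 + 6)*150)*(-10) = (46*150)*(-10) = 6900*(-10) = -69000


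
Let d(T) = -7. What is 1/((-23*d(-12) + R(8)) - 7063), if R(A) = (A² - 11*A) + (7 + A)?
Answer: -1/6911 ≈ -0.00014470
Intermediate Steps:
R(A) = 7 + A² - 10*A
1/((-23*d(-12) + R(8)) - 7063) = 1/((-23*(-7) + (7 + 8² - 10*8)) - 7063) = 1/((161 + (7 + 64 - 80)) - 7063) = 1/((161 - 9) - 7063) = 1/(152 - 7063) = 1/(-6911) = -1/6911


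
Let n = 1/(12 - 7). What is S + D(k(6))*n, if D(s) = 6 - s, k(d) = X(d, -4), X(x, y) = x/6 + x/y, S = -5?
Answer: -37/10 ≈ -3.7000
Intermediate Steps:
n = ⅕ (n = 1/5 = ⅕ ≈ 0.20000)
X(x, y) = x/6 + x/y (X(x, y) = x*(⅙) + x/y = x/6 + x/y)
k(d) = -d/12 (k(d) = d/6 + d/(-4) = d/6 + d*(-¼) = d/6 - d/4 = -d/12)
S + D(k(6))*n = -5 + (6 - (-1)*6/12)*(⅕) = -5 + (6 - 1*(-½))*(⅕) = -5 + (6 + ½)*(⅕) = -5 + (13/2)*(⅕) = -5 + 13/10 = -37/10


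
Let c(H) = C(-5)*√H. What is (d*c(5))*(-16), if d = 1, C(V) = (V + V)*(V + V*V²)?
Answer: -20800*√5 ≈ -46510.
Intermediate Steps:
C(V) = 2*V*(V + V³) (C(V) = (2*V)*(V + V³) = 2*V*(V + V³))
c(H) = 1300*√H (c(H) = (2*(-5)²*(1 + (-5)²))*√H = (2*25*(1 + 25))*√H = (2*25*26)*√H = 1300*√H)
(d*c(5))*(-16) = (1*(1300*√5))*(-16) = (1300*√5)*(-16) = -20800*√5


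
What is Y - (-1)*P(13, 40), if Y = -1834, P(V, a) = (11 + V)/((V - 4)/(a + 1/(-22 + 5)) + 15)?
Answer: -3157266/1723 ≈ -1832.4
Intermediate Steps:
P(V, a) = (11 + V)/(15 + (-4 + V)/(-1/17 + a)) (P(V, a) = (11 + V)/((-4 + V)/(a + 1/(-17)) + 15) = (11 + V)/((-4 + V)/(a - 1/17) + 15) = (11 + V)/((-4 + V)/(-1/17 + a) + 15) = (11 + V)/(15 + (-4 + V)/(-1/17 + a)))
Y - (-1)*P(13, 40) = -1834 - (-1)*(-11 - 1*13 + 187*40 + 17*13*40)/(-83 + 17*13 + 255*40) = -1834 - (-1)*(-11 - 13 + 7480 + 8840)/(-83 + 221 + 10200) = -1834 - (-1)*16296/10338 = -1834 - (-1)*(1/10338)*16296 = -1834 - (-1)*2716/1723 = -1834 - 1*(-2716/1723) = -1834 + 2716/1723 = -3157266/1723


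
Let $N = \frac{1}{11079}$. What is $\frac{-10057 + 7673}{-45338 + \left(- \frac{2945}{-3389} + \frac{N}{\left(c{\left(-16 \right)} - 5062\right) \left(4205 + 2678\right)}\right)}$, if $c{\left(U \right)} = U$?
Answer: $\frac{3128591408680963296}{59497214168914834091} \approx 0.052584$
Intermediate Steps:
$N = \frac{1}{11079} \approx 9.0261 \cdot 10^{-5}$
$\frac{-10057 + 7673}{-45338 + \left(- \frac{2945}{-3389} + \frac{N}{\left(c{\left(-16 \right)} - 5062\right) \left(4205 + 2678\right)}\right)} = \frac{-10057 + 7673}{-45338 + \left(- \frac{2945}{-3389} + \frac{1}{11079 \left(-16 - 5062\right) \left(4205 + 2678\right)}\right)} = - \frac{2384}{-45338 + \left(\left(-2945\right) \left(- \frac{1}{3389}\right) + \frac{1}{11079 \left(\left(-5078\right) 6883\right)}\right)} = - \frac{2384}{-45338 + \left(\frac{2945}{3389} + \frac{1}{11079 \left(-34951874\right)}\right)} = - \frac{2384}{-45338 + \left(\frac{2945}{3389} + \frac{1}{11079} \left(- \frac{1}{34951874}\right)\right)} = - \frac{2384}{-45338 + \left(\frac{2945}{3389} - \frac{1}{387231812046}\right)} = - \frac{2384}{-45338 + \frac{1140397686472081}{1312328611023894}} = - \frac{2384}{- \frac{59497214168914834091}{1312328611023894}} = \left(-2384\right) \left(- \frac{1312328611023894}{59497214168914834091}\right) = \frac{3128591408680963296}{59497214168914834091}$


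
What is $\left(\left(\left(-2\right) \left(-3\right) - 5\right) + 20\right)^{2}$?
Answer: $441$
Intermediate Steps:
$\left(\left(\left(-2\right) \left(-3\right) - 5\right) + 20\right)^{2} = \left(\left(6 - 5\right) + 20\right)^{2} = \left(1 + 20\right)^{2} = 21^{2} = 441$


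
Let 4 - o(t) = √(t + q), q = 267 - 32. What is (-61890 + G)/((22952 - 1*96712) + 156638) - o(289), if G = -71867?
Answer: -465269/82878 + 2*√131 ≈ 17.277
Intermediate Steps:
q = 235
o(t) = 4 - √(235 + t) (o(t) = 4 - √(t + 235) = 4 - √(235 + t))
(-61890 + G)/((22952 - 1*96712) + 156638) - o(289) = (-61890 - 71867)/((22952 - 1*96712) + 156638) - (4 - √(235 + 289)) = -133757/((22952 - 96712) + 156638) - (4 - √524) = -133757/(-73760 + 156638) - (4 - 2*√131) = -133757/82878 - (4 - 2*√131) = -133757*1/82878 + (-4 + 2*√131) = -133757/82878 + (-4 + 2*√131) = -465269/82878 + 2*√131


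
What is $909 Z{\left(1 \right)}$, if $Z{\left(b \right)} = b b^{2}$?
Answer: $909$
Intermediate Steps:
$Z{\left(b \right)} = b^{3}$
$909 Z{\left(1 \right)} = 909 \cdot 1^{3} = 909 \cdot 1 = 909$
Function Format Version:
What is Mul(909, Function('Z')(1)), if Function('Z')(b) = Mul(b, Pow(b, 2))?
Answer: 909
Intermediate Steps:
Function('Z')(b) = Pow(b, 3)
Mul(909, Function('Z')(1)) = Mul(909, Pow(1, 3)) = Mul(909, 1) = 909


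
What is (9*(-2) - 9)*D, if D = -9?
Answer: 243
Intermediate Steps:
(9*(-2) - 9)*D = (9*(-2) - 9)*(-9) = (-18 - 9)*(-9) = -27*(-9) = 243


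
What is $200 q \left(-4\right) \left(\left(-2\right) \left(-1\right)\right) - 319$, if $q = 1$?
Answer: $-1919$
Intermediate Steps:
$200 q \left(-4\right) \left(\left(-2\right) \left(-1\right)\right) - 319 = 200 \cdot 1 \left(-4\right) \left(\left(-2\right) \left(-1\right)\right) - 319 = 200 \left(\left(-4\right) 2\right) - 319 = 200 \left(-8\right) - 319 = -1600 - 319 = -1919$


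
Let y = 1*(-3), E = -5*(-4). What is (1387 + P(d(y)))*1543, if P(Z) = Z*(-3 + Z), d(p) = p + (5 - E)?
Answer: 2723395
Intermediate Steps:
E = 20
y = -3
d(p) = -15 + p (d(p) = p + (5 - 1*20) = p + (5 - 20) = p - 15 = -15 + p)
(1387 + P(d(y)))*1543 = (1387 + (-15 - 3)*(-3 + (-15 - 3)))*1543 = (1387 - 18*(-3 - 18))*1543 = (1387 - 18*(-21))*1543 = (1387 + 378)*1543 = 1765*1543 = 2723395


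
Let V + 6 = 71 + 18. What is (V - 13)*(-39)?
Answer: -2730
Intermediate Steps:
V = 83 (V = -6 + (71 + 18) = -6 + 89 = 83)
(V - 13)*(-39) = (83 - 13)*(-39) = 70*(-39) = -2730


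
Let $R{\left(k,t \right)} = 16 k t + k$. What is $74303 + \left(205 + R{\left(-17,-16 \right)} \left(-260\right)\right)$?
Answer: $-1052592$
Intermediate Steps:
$R{\left(k,t \right)} = k + 16 k t$ ($R{\left(k,t \right)} = 16 k t + k = k + 16 k t$)
$74303 + \left(205 + R{\left(-17,-16 \right)} \left(-260\right)\right) = 74303 + \left(205 + - 17 \left(1 + 16 \left(-16\right)\right) \left(-260\right)\right) = 74303 + \left(205 + - 17 \left(1 - 256\right) \left(-260\right)\right) = 74303 + \left(205 + \left(-17\right) \left(-255\right) \left(-260\right)\right) = 74303 + \left(205 + 4335 \left(-260\right)\right) = 74303 + \left(205 - 1127100\right) = 74303 - 1126895 = -1052592$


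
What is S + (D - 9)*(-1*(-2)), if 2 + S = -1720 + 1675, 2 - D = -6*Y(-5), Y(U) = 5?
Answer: -1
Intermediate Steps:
D = 32 (D = 2 - (-6)*5 = 2 - 1*(-30) = 2 + 30 = 32)
S = -47 (S = -2 + (-1720 + 1675) = -2 - 45 = -47)
S + (D - 9)*(-1*(-2)) = -47 + (32 - 9)*(-1*(-2)) = -47 + 23*2 = -47 + 46 = -1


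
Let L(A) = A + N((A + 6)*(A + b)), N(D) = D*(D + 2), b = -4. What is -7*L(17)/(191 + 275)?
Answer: -315056/233 ≈ -1352.2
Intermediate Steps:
N(D) = D*(2 + D)
L(A) = A + (-4 + A)*(2 + (-4 + A)*(6 + A))*(6 + A) (L(A) = A + ((A + 6)*(A - 4))*(2 + (A + 6)*(A - 4)) = A + ((6 + A)*(-4 + A))*(2 + (6 + A)*(-4 + A)) = A + ((-4 + A)*(6 + A))*(2 + (-4 + A)*(6 + A)) = A + (-4 + A)*(2 + (-4 + A)*(6 + A))*(6 + A))
-7*L(17)/(191 + 275) = -7*(17 + (-24 + 17² + 2*17)*(-22 + 17² + 2*17))/(191 + 275) = -7*(17 + (-24 + 289 + 34)*(-22 + 289 + 34))/466 = -7*(17 + 299*301)/466 = -7*(17 + 89999)/466 = -630112/466 = -7*45008/233 = -315056/233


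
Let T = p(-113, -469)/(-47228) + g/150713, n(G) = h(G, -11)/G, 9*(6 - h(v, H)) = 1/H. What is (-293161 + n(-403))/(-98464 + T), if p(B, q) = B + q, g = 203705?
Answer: 41626196584490831384/13980798389612784015 ≈ 2.9774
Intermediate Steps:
h(v, H) = 6 - 1/(9*H)
n(G) = 595/(99*G) (n(G) = (6 - ⅑/(-11))/G = (6 - ⅑*(-1/11))/G = (6 + 1/99)/G = 595/(99*G))
T = 4854147353/3558936782 (T = (-113 - 469)/(-47228) + 203705/150713 = -582*(-1/47228) + 203705*(1/150713) = 291/23614 + 203705/150713 = 4854147353/3558936782 ≈ 1.3639)
(-293161 + n(-403))/(-98464 + T) = (-293161 + (595/99)/(-403))/(-98464 + 4854147353/3558936782) = (-293161 + (595/99)*(-1/403))/(-350422297155495/3558936782) = (-293161 - 595/39897)*(-3558936782/350422297155495) = -11696245012/39897*(-3558936782/350422297155495) = 41626196584490831384/13980798389612784015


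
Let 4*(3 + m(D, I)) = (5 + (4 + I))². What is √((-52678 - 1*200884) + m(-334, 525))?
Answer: 2*I*√45569 ≈ 426.94*I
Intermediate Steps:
m(D, I) = -3 + (9 + I)²/4 (m(D, I) = -3 + (5 + (4 + I))²/4 = -3 + (9 + I)²/4)
√((-52678 - 1*200884) + m(-334, 525)) = √((-52678 - 1*200884) + (-3 + (9 + 525)²/4)) = √((-52678 - 200884) + (-3 + (¼)*534²)) = √(-253562 + (-3 + (¼)*285156)) = √(-253562 + (-3 + 71289)) = √(-253562 + 71286) = √(-182276) = 2*I*√45569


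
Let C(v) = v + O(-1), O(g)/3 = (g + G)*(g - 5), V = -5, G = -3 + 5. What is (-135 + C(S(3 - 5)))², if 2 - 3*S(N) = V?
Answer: 204304/9 ≈ 22700.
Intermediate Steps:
G = 2
S(N) = 7/3 (S(N) = ⅔ - ⅓*(-5) = ⅔ + 5/3 = 7/3)
O(g) = 3*(-5 + g)*(2 + g) (O(g) = 3*((g + 2)*(g - 5)) = 3*((2 + g)*(-5 + g)) = 3*((-5 + g)*(2 + g)) = 3*(-5 + g)*(2 + g))
C(v) = -18 + v (C(v) = v + (-30 - 9*(-1) + 3*(-1)²) = v + (-30 + 9 + 3*1) = v + (-30 + 9 + 3) = v - 18 = -18 + v)
(-135 + C(S(3 - 5)))² = (-135 + (-18 + 7/3))² = (-135 - 47/3)² = (-452/3)² = 204304/9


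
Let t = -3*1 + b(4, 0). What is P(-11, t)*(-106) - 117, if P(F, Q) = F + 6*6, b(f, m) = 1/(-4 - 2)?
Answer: -2767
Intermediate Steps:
b(f, m) = -⅙ (b(f, m) = 1/(-6) = -⅙)
t = -19/6 (t = -3*1 - ⅙ = -3 - ⅙ = -19/6 ≈ -3.1667)
P(F, Q) = 36 + F (P(F, Q) = F + 36 = 36 + F)
P(-11, t)*(-106) - 117 = (36 - 11)*(-106) - 117 = 25*(-106) - 117 = -2650 - 117 = -2767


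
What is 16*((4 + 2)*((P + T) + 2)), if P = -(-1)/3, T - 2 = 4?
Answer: 800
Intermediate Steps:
T = 6 (T = 2 + 4 = 6)
P = ⅓ (P = -(-1)/3 = -1*(-⅓) = ⅓ ≈ 0.33333)
16*((4 + 2)*((P + T) + 2)) = 16*((4 + 2)*((⅓ + 6) + 2)) = 16*(6*(19/3 + 2)) = 16*(6*(25/3)) = 16*50 = 800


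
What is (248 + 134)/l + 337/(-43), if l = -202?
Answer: -42250/4343 ≈ -9.7283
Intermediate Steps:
(248 + 134)/l + 337/(-43) = (248 + 134)/(-202) + 337/(-43) = 382*(-1/202) + 337*(-1/43) = -191/101 - 337/43 = -42250/4343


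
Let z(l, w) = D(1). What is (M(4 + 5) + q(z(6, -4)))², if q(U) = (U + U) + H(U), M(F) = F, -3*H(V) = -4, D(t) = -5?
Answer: ⅑ ≈ 0.11111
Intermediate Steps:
z(l, w) = -5
H(V) = 4/3 (H(V) = -⅓*(-4) = 4/3)
q(U) = 4/3 + 2*U (q(U) = (U + U) + 4/3 = 2*U + 4/3 = 4/3 + 2*U)
(M(4 + 5) + q(z(6, -4)))² = ((4 + 5) + (4/3 + 2*(-5)))² = (9 + (4/3 - 10))² = (9 - 26/3)² = (⅓)² = ⅑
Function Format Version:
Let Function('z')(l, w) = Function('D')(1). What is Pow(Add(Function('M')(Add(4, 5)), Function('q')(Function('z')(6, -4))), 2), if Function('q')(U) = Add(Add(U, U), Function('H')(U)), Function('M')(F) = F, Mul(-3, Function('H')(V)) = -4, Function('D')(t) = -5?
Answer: Rational(1, 9) ≈ 0.11111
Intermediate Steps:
Function('z')(l, w) = -5
Function('H')(V) = Rational(4, 3) (Function('H')(V) = Mul(Rational(-1, 3), -4) = Rational(4, 3))
Function('q')(U) = Add(Rational(4, 3), Mul(2, U)) (Function('q')(U) = Add(Add(U, U), Rational(4, 3)) = Add(Mul(2, U), Rational(4, 3)) = Add(Rational(4, 3), Mul(2, U)))
Pow(Add(Function('M')(Add(4, 5)), Function('q')(Function('z')(6, -4))), 2) = Pow(Add(Add(4, 5), Add(Rational(4, 3), Mul(2, -5))), 2) = Pow(Add(9, Add(Rational(4, 3), -10)), 2) = Pow(Add(9, Rational(-26, 3)), 2) = Pow(Rational(1, 3), 2) = Rational(1, 9)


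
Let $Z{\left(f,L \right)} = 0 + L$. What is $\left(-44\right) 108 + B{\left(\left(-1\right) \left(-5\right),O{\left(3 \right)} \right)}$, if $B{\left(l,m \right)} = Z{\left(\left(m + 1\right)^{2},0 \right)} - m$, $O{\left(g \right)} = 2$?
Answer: $-4754$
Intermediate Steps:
$Z{\left(f,L \right)} = L$
$B{\left(l,m \right)} = - m$ ($B{\left(l,m \right)} = 0 - m = - m$)
$\left(-44\right) 108 + B{\left(\left(-1\right) \left(-5\right),O{\left(3 \right)} \right)} = \left(-44\right) 108 - 2 = -4752 - 2 = -4754$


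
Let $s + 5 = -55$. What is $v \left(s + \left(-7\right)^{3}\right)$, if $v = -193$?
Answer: $77779$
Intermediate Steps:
$s = -60$ ($s = -5 - 55 = -60$)
$v \left(s + \left(-7\right)^{3}\right) = - 193 \left(-60 + \left(-7\right)^{3}\right) = - 193 \left(-60 - 343\right) = \left(-193\right) \left(-403\right) = 77779$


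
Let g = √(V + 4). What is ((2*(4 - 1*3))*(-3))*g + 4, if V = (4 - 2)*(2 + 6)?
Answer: 4 - 12*√5 ≈ -22.833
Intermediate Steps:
V = 16 (V = 2*8 = 16)
g = 2*√5 (g = √(16 + 4) = √20 = 2*√5 ≈ 4.4721)
((2*(4 - 1*3))*(-3))*g + 4 = ((2*(4 - 1*3))*(-3))*(2*√5) + 4 = ((2*(4 - 3))*(-3))*(2*√5) + 4 = ((2*1)*(-3))*(2*√5) + 4 = (2*(-3))*(2*√5) + 4 = -12*√5 + 4 = 4 - 12*√5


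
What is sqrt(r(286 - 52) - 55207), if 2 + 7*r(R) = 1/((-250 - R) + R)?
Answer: I*sqrt(6762892570)/350 ≈ 234.96*I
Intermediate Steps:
r(R) = -501/1750 (r(R) = -2/7 + 1/(7*((-250 - R) + R)) = -2/7 + (1/7)/(-250) = -2/7 + (1/7)*(-1/250) = -2/7 - 1/1750 = -501/1750)
sqrt(r(286 - 52) - 55207) = sqrt(-501/1750 - 55207) = sqrt(-96612751/1750) = I*sqrt(6762892570)/350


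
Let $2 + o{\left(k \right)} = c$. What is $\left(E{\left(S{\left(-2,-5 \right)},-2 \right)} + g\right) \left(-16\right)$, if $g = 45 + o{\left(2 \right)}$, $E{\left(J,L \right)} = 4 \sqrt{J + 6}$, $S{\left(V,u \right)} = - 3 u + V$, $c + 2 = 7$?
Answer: $-768 - 64 \sqrt{19} \approx -1047.0$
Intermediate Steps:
$c = 5$ ($c = -2 + 7 = 5$)
$o{\left(k \right)} = 3$ ($o{\left(k \right)} = -2 + 5 = 3$)
$S{\left(V,u \right)} = V - 3 u$
$E{\left(J,L \right)} = 4 \sqrt{6 + J}$
$g = 48$ ($g = 45 + 3 = 48$)
$\left(E{\left(S{\left(-2,-5 \right)},-2 \right)} + g\right) \left(-16\right) = \left(4 \sqrt{6 - -13} + 48\right) \left(-16\right) = \left(4 \sqrt{6 + \left(-2 + 15\right)} + 48\right) \left(-16\right) = \left(4 \sqrt{6 + 13} + 48\right) \left(-16\right) = \left(4 \sqrt{19} + 48\right) \left(-16\right) = \left(48 + 4 \sqrt{19}\right) \left(-16\right) = -768 - 64 \sqrt{19}$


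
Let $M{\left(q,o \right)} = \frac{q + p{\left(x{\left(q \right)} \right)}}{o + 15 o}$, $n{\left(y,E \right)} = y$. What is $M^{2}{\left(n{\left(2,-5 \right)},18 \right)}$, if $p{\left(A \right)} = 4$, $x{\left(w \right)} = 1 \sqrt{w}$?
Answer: $\frac{1}{2304} \approx 0.00043403$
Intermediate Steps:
$x{\left(w \right)} = \sqrt{w}$
$M{\left(q,o \right)} = \frac{4 + q}{16 o}$ ($M{\left(q,o \right)} = \frac{q + 4}{o + 15 o} = \frac{4 + q}{16 o}$)
$M^{2}{\left(n{\left(2,-5 \right)},18 \right)} = \left(\frac{4 + 2}{16 \cdot 18}\right)^{2} = \left(\frac{1}{16} \cdot \frac{1}{18} \cdot 6\right)^{2} = \left(\frac{1}{48}\right)^{2} = \frac{1}{2304}$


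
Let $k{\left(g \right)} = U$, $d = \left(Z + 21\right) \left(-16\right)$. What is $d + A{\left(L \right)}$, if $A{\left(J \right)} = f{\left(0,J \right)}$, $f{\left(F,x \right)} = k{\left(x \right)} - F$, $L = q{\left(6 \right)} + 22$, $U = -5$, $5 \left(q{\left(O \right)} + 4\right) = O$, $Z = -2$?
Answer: $-309$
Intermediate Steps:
$q{\left(O \right)} = -4 + \frac{O}{5}$
$d = -304$ ($d = \left(-2 + 21\right) \left(-16\right) = 19 \left(-16\right) = -304$)
$L = \frac{96}{5}$ ($L = \left(-4 + \frac{1}{5} \cdot 6\right) + 22 = \left(-4 + \frac{6}{5}\right) + 22 = - \frac{14}{5} + 22 = \frac{96}{5} \approx 19.2$)
$k{\left(g \right)} = -5$
$f{\left(F,x \right)} = -5 - F$
$A{\left(J \right)} = -5$ ($A{\left(J \right)} = -5 - 0 = -5 + 0 = -5$)
$d + A{\left(L \right)} = -304 - 5 = -309$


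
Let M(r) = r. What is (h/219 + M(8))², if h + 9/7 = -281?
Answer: 105842944/2350089 ≈ 45.038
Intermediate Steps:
h = -1976/7 (h = -9/7 - 281 = -1976/7 ≈ -282.29)
(h/219 + M(8))² = (-1976/7/219 + 8)² = (-1976/7*1/219 + 8)² = (-1976/1533 + 8)² = (10288/1533)² = 105842944/2350089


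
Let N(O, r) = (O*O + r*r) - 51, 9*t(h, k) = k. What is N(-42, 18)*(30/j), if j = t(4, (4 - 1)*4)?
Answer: 91665/2 ≈ 45833.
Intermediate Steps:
t(h, k) = k/9
j = 4/3 (j = ((4 - 1)*4)/9 = (3*4)/9 = (⅑)*12 = 4/3 ≈ 1.3333)
N(O, r) = -51 + O² + r² (N(O, r) = (O² + r²) - 51 = -51 + O² + r²)
N(-42, 18)*(30/j) = (-51 + (-42)² + 18²)*(30/(4/3)) = (-51 + 1764 + 324)*(30*(¾)) = 2037*(45/2) = 91665/2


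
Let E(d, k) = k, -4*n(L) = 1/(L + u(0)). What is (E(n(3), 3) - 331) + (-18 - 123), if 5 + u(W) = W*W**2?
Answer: -469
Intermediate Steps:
u(W) = -5 + W**3 (u(W) = -5 + W*W**2 = -5 + W**3)
n(L) = -1/(4*(-5 + L)) (n(L) = -1/(4*(L + (-5 + 0**3))) = -1/(4*(L + (-5 + 0))) = -1/(4*(L - 5)) = -1/(4*(-5 + L)))
(E(n(3), 3) - 331) + (-18 - 123) = (3 - 331) + (-18 - 123) = -328 - 141 = -469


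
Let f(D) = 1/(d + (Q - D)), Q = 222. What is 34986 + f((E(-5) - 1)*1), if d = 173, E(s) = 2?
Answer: 13784485/394 ≈ 34986.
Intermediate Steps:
f(D) = 1/(395 - D) (f(D) = 1/(173 + (222 - D)) = 1/(395 - D))
34986 + f((E(-5) - 1)*1) = 34986 + 1/(395 - (2 - 1)) = 34986 + 1/(395 - 1) = 34986 + 1/394 = 13784485/394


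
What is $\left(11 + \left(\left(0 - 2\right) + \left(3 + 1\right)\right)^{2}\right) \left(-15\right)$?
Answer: $-225$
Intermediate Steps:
$\left(11 + \left(\left(0 - 2\right) + \left(3 + 1\right)\right)^{2}\right) \left(-15\right) = \left(11 + \left(\left(0 - 2\right) + 4\right)^{2}\right) \left(-15\right) = \left(11 + \left(-2 + 4\right)^{2}\right) \left(-15\right) = \left(11 + 2^{2}\right) \left(-15\right) = \left(11 + 4\right) \left(-15\right) = 15 \left(-15\right) = -225$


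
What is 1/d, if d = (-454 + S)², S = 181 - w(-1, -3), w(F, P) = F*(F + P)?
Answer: 1/76729 ≈ 1.3033e-5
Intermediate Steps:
S = 177 (S = 181 - (-1)*(-1 - 3) = 181 - (-1)*(-4) = 181 - 1*4 = 181 - 4 = 177)
d = 76729 (d = (-454 + 177)² = (-277)² = 76729)
1/d = 1/76729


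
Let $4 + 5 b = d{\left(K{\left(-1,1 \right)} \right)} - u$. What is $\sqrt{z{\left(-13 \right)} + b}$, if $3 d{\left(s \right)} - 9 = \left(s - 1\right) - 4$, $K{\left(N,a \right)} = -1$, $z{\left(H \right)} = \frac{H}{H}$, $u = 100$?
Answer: $\frac{7 i \sqrt{10}}{5} \approx 4.4272 i$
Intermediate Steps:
$z{\left(H \right)} = 1$
$d{\left(s \right)} = \frac{4}{3} + \frac{s}{3}$ ($d{\left(s \right)} = 3 + \frac{\left(s - 1\right) - 4}{3} = 3 + \frac{\left(-1 + s\right) - 4}{3} = 3 + \frac{-5 + s}{3} = 3 + \left(- \frac{5}{3} + \frac{s}{3}\right) = \frac{4}{3} + \frac{s}{3}$)
$b = - \frac{103}{5}$ ($b = - \frac{4}{5} + \frac{\left(\frac{4}{3} + \frac{1}{3} \left(-1\right)\right) - 100}{5} = - \frac{4}{5} + \frac{\left(\frac{4}{3} - \frac{1}{3}\right) - 100}{5} = - \frac{4}{5} + \frac{1 - 100}{5} = - \frac{4}{5} + \frac{1}{5} \left(-99\right) = - \frac{4}{5} - \frac{99}{5} = - \frac{103}{5} \approx -20.6$)
$\sqrt{z{\left(-13 \right)} + b} = \sqrt{1 - \frac{103}{5}} = \sqrt{- \frac{98}{5}} = \frac{7 i \sqrt{10}}{5}$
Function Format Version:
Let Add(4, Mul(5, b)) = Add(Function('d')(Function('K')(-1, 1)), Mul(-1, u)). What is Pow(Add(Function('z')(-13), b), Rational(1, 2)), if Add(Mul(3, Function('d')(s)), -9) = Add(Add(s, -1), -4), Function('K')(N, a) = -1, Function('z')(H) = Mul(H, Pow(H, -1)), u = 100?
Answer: Mul(Rational(7, 5), I, Pow(10, Rational(1, 2))) ≈ Mul(4.4272, I)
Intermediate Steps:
Function('z')(H) = 1
Function('d')(s) = Add(Rational(4, 3), Mul(Rational(1, 3), s)) (Function('d')(s) = Add(3, Mul(Rational(1, 3), Add(Add(s, -1), -4))) = Add(3, Mul(Rational(1, 3), Add(Add(-1, s), -4))) = Add(3, Mul(Rational(1, 3), Add(-5, s))) = Add(3, Add(Rational(-5, 3), Mul(Rational(1, 3), s))) = Add(Rational(4, 3), Mul(Rational(1, 3), s)))
b = Rational(-103, 5) (b = Add(Rational(-4, 5), Mul(Rational(1, 5), Add(Add(Rational(4, 3), Mul(Rational(1, 3), -1)), Mul(-1, 100)))) = Add(Rational(-4, 5), Mul(Rational(1, 5), Add(Add(Rational(4, 3), Rational(-1, 3)), -100))) = Add(Rational(-4, 5), Mul(Rational(1, 5), Add(1, -100))) = Add(Rational(-4, 5), Mul(Rational(1, 5), -99)) = Add(Rational(-4, 5), Rational(-99, 5)) = Rational(-103, 5) ≈ -20.600)
Pow(Add(Function('z')(-13), b), Rational(1, 2)) = Pow(Add(1, Rational(-103, 5)), Rational(1, 2)) = Pow(Rational(-98, 5), Rational(1, 2)) = Mul(Rational(7, 5), I, Pow(10, Rational(1, 2)))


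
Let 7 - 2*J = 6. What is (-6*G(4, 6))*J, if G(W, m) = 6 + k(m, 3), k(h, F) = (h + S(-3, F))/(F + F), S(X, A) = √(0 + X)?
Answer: -21 - I*√3/2 ≈ -21.0 - 0.86602*I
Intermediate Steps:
J = ½ (J = 7/2 - ½*6 = 7/2 - 3 = ½ ≈ 0.50000)
S(X, A) = √X
k(h, F) = (h + I*√3)/(2*F) (k(h, F) = (h + √(-3))/(F + F) = (h + I*√3)/((2*F)) = (h + I*√3)*(1/(2*F)) = (h + I*√3)/(2*F))
G(W, m) = 6 + m/6 + I*√3/6 (G(W, m) = 6 + (½)*(m + I*√3)/3 = 6 + (½)*(⅓)*(m + I*√3) = 6 + (m/6 + I*√3/6) = 6 + m/6 + I*√3/6)
(-6*G(4, 6))*J = -6*(6 + (⅙)*6 + I*√3/6)*(½) = -6*(6 + 1 + I*√3/6)*(½) = -6*(7 + I*√3/6)*(½) = (-42 - I*√3)*(½) = -21 - I*√3/2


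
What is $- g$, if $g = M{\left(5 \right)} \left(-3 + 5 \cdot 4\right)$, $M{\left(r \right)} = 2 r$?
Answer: $-170$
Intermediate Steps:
$g = 170$ ($g = 2 \cdot 5 \left(-3 + 5 \cdot 4\right) = 10 \left(-3 + 20\right) = 10 \cdot 17 = 170$)
$- g = \left(-1\right) 170 = -170$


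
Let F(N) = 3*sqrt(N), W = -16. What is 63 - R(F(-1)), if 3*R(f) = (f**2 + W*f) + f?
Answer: 66 + 15*I ≈ 66.0 + 15.0*I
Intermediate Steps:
R(f) = -5*f + f**2/3 (R(f) = ((f**2 - 16*f) + f)/3 = (f**2 - 15*f)/3 = -5*f + f**2/3)
63 - R(F(-1)) = 63 - 3*sqrt(-1)*(-15 + 3*sqrt(-1))/3 = 63 - 3*I*(-15 + 3*I)/3 = 63 - I*(-15 + 3*I)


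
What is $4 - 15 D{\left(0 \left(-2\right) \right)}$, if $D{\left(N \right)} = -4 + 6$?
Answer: $-26$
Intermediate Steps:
$D{\left(N \right)} = 2$
$4 - 15 D{\left(0 \left(-2\right) \right)} = 4 - 30 = -26$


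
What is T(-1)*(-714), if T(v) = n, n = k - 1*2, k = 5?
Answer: -2142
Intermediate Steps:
n = 3 (n = 5 - 1*2 = 5 - 2 = 3)
T(v) = 3
T(-1)*(-714) = 3*(-714) = -2142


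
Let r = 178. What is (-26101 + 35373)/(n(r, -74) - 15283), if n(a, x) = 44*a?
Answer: -9272/7451 ≈ -1.2444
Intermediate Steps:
(-26101 + 35373)/(n(r, -74) - 15283) = (-26101 + 35373)/(44*178 - 15283) = 9272/(7832 - 15283) = 9272/(-7451) = 9272*(-1/7451) = -9272/7451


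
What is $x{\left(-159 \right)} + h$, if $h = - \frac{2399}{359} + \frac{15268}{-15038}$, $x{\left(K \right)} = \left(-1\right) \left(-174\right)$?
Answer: $\frac{448903167}{2699321} \approx 166.3$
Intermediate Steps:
$x{\left(K \right)} = 174$
$h = - \frac{20778687}{2699321}$ ($h = \left(-2399\right) \frac{1}{359} + 15268 \left(- \frac{1}{15038}\right) = - \frac{2399}{359} - \frac{7634}{7519} = - \frac{20778687}{2699321} \approx -7.6977$)
$x{\left(-159 \right)} + h = 174 - \frac{20778687}{2699321} = \frac{448903167}{2699321}$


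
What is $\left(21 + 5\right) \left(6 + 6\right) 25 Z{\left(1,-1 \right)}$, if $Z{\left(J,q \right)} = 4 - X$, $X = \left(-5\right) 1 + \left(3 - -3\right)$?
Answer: $23400$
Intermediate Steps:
$X = 1$ ($X = -5 + \left(3 + 3\right) = -5 + 6 = 1$)
$Z{\left(J,q \right)} = 3$ ($Z{\left(J,q \right)} = 4 - 1 = 3$)
$\left(21 + 5\right) \left(6 + 6\right) 25 Z{\left(1,-1 \right)} = \left(21 + 5\right) \left(6 + 6\right) 25 \cdot 3 = 26 \cdot 12 \cdot 25 \cdot 3 = 312 \cdot 25 \cdot 3 = 7800 \cdot 3 = 23400$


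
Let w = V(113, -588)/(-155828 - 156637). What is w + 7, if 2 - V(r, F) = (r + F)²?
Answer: 2412878/312465 ≈ 7.7221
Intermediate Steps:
V(r, F) = 2 - (F + r)² (V(r, F) = 2 - (r + F)² = 2 - (F + r)²)
w = 225623/312465 (w = (2 - (-588 + 113)²)/(-155828 - 156637) = (2 - 1*(-475)²)/(-312465) = (2 - 1*225625)*(-1/312465) = (2 - 225625)*(-1/312465) = -225623*(-1/312465) = 225623/312465 ≈ 0.72207)
w + 7 = 225623/312465 + 7 = 2412878/312465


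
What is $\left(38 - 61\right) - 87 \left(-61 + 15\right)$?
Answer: $3979$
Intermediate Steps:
$\left(38 - 61\right) - 87 \left(-61 + 15\right) = \left(38 - 61\right) - -4002 = -23 + 4002 = 3979$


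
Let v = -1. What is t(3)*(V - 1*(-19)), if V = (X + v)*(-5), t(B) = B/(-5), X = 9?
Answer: 63/5 ≈ 12.600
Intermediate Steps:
t(B) = -B/5 (t(B) = B*(-1/5) = -B/5)
V = -40 (V = (9 - 1)*(-5) = 8*(-5) = -40)
t(3)*(V - 1*(-19)) = (-1/5*3)*(-40 - 1*(-19)) = -3*(-40 + 19)/5 = -3/5*(-21) = 63/5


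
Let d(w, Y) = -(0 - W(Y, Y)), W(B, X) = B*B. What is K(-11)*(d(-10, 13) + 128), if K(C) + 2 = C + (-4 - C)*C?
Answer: -26730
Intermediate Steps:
W(B, X) = B²
K(C) = -2 + C + C*(-4 - C) (K(C) = -2 + (C + (-4 - C)*C) = -2 + (C + C*(-4 - C)) = -2 + C + C*(-4 - C))
d(w, Y) = Y² (d(w, Y) = -(0 - Y²) = -(-1)*Y² = Y²)
K(-11)*(d(-10, 13) + 128) = (-2 - 1*(-11)² - 3*(-11))*(13² + 128) = (-2 - 1*121 + 33)*(169 + 128) = (-2 - 121 + 33)*297 = -90*297 = -26730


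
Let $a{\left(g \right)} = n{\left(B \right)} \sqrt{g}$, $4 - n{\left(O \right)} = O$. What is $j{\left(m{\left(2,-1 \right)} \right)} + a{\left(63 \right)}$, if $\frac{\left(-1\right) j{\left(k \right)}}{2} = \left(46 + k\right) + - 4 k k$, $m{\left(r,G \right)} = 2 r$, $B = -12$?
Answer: $28 + 48 \sqrt{7} \approx 155.0$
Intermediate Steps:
$n{\left(O \right)} = 4 - O$
$a{\left(g \right)} = 16 \sqrt{g}$ ($a{\left(g \right)} = \left(4 - -12\right) \sqrt{g} = \left(4 + 12\right) \sqrt{g} = 16 \sqrt{g}$)
$j{\left(k \right)} = -92 - 2 k + 8 k^{2}$ ($j{\left(k \right)} = - 2 \left(\left(46 + k\right) + - 4 k k\right) = - 2 \left(\left(46 + k\right) - 4 k^{2}\right) = - 2 \left(46 + k - 4 k^{2}\right) = -92 - 2 k + 8 k^{2}$)
$j{\left(m{\left(2,-1 \right)} \right)} + a{\left(63 \right)} = \left(-92 - 2 \cdot 2 \cdot 2 + 8 \left(2 \cdot 2\right)^{2}\right) + 16 \sqrt{63} = \left(-92 - 8 + 8 \cdot 4^{2}\right) + 16 \cdot 3 \sqrt{7} = \left(-92 - 8 + 8 \cdot 16\right) + 48 \sqrt{7} = \left(-92 - 8 + 128\right) + 48 \sqrt{7} = 28 + 48 \sqrt{7}$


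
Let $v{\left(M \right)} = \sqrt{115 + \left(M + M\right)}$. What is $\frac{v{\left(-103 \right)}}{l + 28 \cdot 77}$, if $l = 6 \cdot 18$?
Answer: $\frac{i \sqrt{91}}{2264} \approx 0.0042135 i$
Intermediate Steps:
$l = 108$
$v{\left(M \right)} = \sqrt{115 + 2 M}$
$\frac{v{\left(-103 \right)}}{l + 28 \cdot 77} = \frac{\sqrt{115 + 2 \left(-103\right)}}{108 + 28 \cdot 77} = \frac{\sqrt{115 - 206}}{108 + 2156} = \frac{\sqrt{-91}}{2264} = i \sqrt{91} \cdot \frac{1}{2264} = \frac{i \sqrt{91}}{2264}$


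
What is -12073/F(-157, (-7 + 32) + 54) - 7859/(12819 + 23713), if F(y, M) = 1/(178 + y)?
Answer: -9262075415/36532 ≈ -2.5353e+5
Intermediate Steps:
-12073/F(-157, (-7 + 32) + 54) - 7859/(12819 + 23713) = -12073/(1/(178 - 157)) - 7859/(12819 + 23713) = -12073/(1/21) - 7859/36532 = -12073/1/21 - 7859*1/36532 = -12073*21 - 7859/36532 = -253533 - 7859/36532 = -9262075415/36532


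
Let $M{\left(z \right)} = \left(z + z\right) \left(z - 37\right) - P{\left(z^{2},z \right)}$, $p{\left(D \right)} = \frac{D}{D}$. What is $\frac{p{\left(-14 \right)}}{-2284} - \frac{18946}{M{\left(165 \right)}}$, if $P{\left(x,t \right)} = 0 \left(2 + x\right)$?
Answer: $- \frac{5414363}{12059520} \approx -0.44897$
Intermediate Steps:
$p{\left(D \right)} = 1$
$P{\left(x,t \right)} = 0$
$M{\left(z \right)} = 2 z \left(-37 + z\right)$ ($M{\left(z \right)} = \left(z + z\right) \left(z - 37\right) - 0 = 2 z \left(-37 + z\right) + 0 = 2 z \left(-37 + z\right)$)
$\frac{p{\left(-14 \right)}}{-2284} - \frac{18946}{M{\left(165 \right)}} = 1 \frac{1}{-2284} - \frac{18946}{2 \cdot 165 \left(-37 + 165\right)} = 1 \left(- \frac{1}{2284}\right) - \frac{18946}{2 \cdot 165 \cdot 128} = - \frac{1}{2284} - \frac{18946}{42240} = - \frac{1}{2284} - \frac{9473}{21120} = - \frac{5414363}{12059520}$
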